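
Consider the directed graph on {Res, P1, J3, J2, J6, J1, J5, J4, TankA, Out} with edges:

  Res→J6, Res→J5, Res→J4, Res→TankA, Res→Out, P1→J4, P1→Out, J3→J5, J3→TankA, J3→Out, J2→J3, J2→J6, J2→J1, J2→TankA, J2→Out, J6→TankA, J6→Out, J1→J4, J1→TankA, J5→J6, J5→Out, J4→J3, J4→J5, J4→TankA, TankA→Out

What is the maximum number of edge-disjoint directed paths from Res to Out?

5

Assign every edge capacity 1; by Menger, the answer equals the max flow.
Path Res→Out (+1); total 1.
Path Res→J6→Out (+1); total 2.
Path Res→J5→Out (+1); total 3.
Path Res→TankA→Out (+1); total 4.
Path Res→J4→J3→Out (+1); total 5.
No residual Res→Out path; max flow = 5.
Certifying cut of size 5: {Res→J4, Res→J5, Res→J6, Res→Out, Res→TankA}.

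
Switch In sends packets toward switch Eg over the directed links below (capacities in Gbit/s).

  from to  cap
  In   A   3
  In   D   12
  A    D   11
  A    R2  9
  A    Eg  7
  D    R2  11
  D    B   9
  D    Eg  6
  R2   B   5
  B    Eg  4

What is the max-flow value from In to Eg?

Augment In→A→Eg: bottleneck 3, flow now 3.
Augment In→D→Eg: bottleneck 6, flow now 9.
Augment In→D→B→Eg: bottleneck 4, flow now 13.
No augmenting path remains; maximum flow = 13.
In the residual graph, reachable from In: {In, D, R2, B}.
Min-cut edges: In→A (3), D→Eg (6), B→Eg (4); capacity 3 + 6 + 4 = 13.
This cut is saturated, so no flow can exceed 13.

13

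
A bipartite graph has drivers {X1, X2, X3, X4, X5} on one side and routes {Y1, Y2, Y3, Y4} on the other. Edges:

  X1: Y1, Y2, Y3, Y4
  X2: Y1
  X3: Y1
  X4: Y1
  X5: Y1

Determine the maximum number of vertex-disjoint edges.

Unit-capacity flow: source→left, listed edges, right→sink; max matching = max flow.
Augmenting path X1→Y1 (+1); matched 1.
Augmenting path X2→Y1→X1→Y2 (+1); matched 2.
No augmenting path remains; maximum matching = 2.
König certificate: {X1, Y1} is a vertex cover of size 2 (every listed pair touches it), so no matching can be larger.

2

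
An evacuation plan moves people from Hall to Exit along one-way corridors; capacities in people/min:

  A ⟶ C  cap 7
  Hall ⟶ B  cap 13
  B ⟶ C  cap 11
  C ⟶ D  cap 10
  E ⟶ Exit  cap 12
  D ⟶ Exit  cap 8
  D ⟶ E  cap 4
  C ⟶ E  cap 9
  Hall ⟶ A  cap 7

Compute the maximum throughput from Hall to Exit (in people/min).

18

Augment Hall→A→C→D→Exit: bottleneck 7, flow now 7.
Augment Hall→B→C→D→Exit: bottleneck 1, flow now 8.
Augment Hall→B→C→E→Exit: bottleneck 9, flow now 17.
Augment Hall→B→C→D→E→Exit: bottleneck 1, flow now 18.
No augmenting path remains; maximum flow = 18.
In the residual graph, reachable from Hall: {Hall, B}.
Min-cut edges: Hall→A (7), B→C (11); capacity 7 + 11 = 18.
This cut is saturated, so no flow can exceed 18.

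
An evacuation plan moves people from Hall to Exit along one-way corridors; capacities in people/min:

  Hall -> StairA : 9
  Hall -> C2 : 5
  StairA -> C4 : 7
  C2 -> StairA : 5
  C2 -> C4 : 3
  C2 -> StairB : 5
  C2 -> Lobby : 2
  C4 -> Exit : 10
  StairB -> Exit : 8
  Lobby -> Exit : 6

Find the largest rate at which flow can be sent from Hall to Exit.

12

Augment Hall→StairA→C4→Exit: bottleneck 7, flow now 7.
Augment Hall→C2→C4→Exit: bottleneck 3, flow now 10.
Augment Hall→C2→StairB→Exit: bottleneck 2, flow now 12.
No augmenting path remains; maximum flow = 12.
In the residual graph, reachable from Hall: {Hall, StairA}.
Min-cut edges: Hall→C2 (5), StairA→C4 (7); capacity 5 + 7 = 12.
This cut is saturated, so no flow can exceed 12.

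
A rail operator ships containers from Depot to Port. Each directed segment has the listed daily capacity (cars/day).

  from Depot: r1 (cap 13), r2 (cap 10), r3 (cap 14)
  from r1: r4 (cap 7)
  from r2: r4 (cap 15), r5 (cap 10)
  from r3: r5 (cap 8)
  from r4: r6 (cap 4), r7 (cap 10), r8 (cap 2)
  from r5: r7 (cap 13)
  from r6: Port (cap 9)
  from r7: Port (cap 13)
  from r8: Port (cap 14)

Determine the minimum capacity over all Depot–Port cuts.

19

Augment Depot→r1→r4→r6→Port: bottleneck 4, flow now 4.
Augment Depot→r1→r4→r7→Port: bottleneck 3, flow now 7.
Augment Depot→r2→r4→r7→Port: bottleneck 7, flow now 14.
Augment Depot→r2→r4→r8→Port: bottleneck 2, flow now 16.
Augment Depot→r2→r5→r7→Port: bottleneck 1, flow now 17.
Augment Depot→r3→r5→r7→Port: bottleneck 2, flow now 19.
No augmenting path remains; maximum flow = 19.
By max-flow min-cut, the minimum cut capacity equals the max flow.
In the residual graph, reachable from Depot: {Depot, r1, r2, r3, r4, r5, r7}.
Min-cut edges: r4→r6 (4), r4→r8 (2), r7→Port (13); capacity 4 + 2 + 13 = 19.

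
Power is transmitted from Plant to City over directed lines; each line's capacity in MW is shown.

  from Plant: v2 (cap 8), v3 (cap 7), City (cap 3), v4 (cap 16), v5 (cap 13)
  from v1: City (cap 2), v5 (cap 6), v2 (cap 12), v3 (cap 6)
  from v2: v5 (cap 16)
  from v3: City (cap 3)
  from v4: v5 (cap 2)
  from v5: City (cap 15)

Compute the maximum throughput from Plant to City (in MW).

21

Augment Plant→City: bottleneck 3, flow now 3.
Augment Plant→v3→City: bottleneck 3, flow now 6.
Augment Plant→v5→City: bottleneck 13, flow now 19.
Augment Plant→v2→v5→City: bottleneck 2, flow now 21.
No augmenting path remains; maximum flow = 21.
In the residual graph, reachable from Plant: {Plant, v2, v3, v4, v5}.
Min-cut edges: Plant→City (3), v3→City (3), v5→City (15); capacity 3 + 3 + 15 = 21.
This cut is saturated, so no flow can exceed 21.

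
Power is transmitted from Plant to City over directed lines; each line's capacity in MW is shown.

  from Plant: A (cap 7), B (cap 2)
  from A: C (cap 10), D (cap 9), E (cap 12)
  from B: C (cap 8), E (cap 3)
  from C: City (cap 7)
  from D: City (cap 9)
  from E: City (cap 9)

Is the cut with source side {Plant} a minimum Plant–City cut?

Yes — it is a minimum cut (capacity 9).

Given cut capacity: 7 + 2 = 9.
Augment Plant→A→C→City: bottleneck 7, flow now 7.
Augment Plant→B→E→City: bottleneck 2, flow now 9.
No augmenting path remains; maximum flow = 9.
Cut capacity 9 equals the max flow, so it is a minimum cut.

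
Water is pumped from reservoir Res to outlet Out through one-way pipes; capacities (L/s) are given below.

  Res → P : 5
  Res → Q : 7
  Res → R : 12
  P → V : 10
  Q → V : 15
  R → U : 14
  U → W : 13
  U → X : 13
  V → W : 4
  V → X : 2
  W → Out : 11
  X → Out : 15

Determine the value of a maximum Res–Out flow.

Augment Res→P→V→W→Out: bottleneck 4, flow now 4.
Augment Res→P→V→X→Out: bottleneck 1, flow now 5.
Augment Res→Q→V→X→Out: bottleneck 1, flow now 6.
Augment Res→R→U→W→Out: bottleneck 7, flow now 13.
Augment Res→R→U→X→Out: bottleneck 5, flow now 18.
No augmenting path remains; maximum flow = 18.
In the residual graph, reachable from Res: {Res, P, Q, V}.
Min-cut edges: Res→R (12), V→W (4), V→X (2); capacity 12 + 4 + 2 = 18.
This cut is saturated, so no flow can exceed 18.

18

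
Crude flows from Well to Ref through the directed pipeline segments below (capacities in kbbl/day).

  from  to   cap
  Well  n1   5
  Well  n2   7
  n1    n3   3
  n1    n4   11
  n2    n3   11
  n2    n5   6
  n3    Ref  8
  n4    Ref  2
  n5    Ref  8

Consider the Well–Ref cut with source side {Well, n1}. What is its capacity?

Edges leaving {Well, n1}: Well→n2 (7), n1→n3 (3), n1→n4 (11).
Cut capacity = 7 + 3 + 11 = 21.

21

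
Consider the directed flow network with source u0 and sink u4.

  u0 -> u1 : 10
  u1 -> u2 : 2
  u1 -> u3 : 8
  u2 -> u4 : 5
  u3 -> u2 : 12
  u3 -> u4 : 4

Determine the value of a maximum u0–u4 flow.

Augment u0→u1→u2→u4: bottleneck 2, flow now 2.
Augment u0→u1→u3→u4: bottleneck 4, flow now 6.
Augment u0→u1→u3→u2→u4: bottleneck 3, flow now 9.
No augmenting path remains; maximum flow = 9.
In the residual graph, reachable from u0: {u0, u1, u2, u3}.
Min-cut edges: u2→u4 (5), u3→u4 (4); capacity 5 + 4 = 9.
This cut is saturated, so no flow can exceed 9.

9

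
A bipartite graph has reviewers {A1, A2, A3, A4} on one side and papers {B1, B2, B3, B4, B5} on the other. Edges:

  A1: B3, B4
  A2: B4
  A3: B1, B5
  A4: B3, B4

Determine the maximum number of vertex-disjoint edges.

3

Unit-capacity flow: source→left, listed edges, right→sink; max matching = max flow.
Augmenting path A1→B3 (+1); matched 1.
Augmenting path A2→B4 (+1); matched 2.
Augmenting path A3→B1 (+1); matched 3.
No augmenting path remains; maximum matching = 3.
König certificate: {A3, B3, B4} is a vertex cover of size 3 (every listed pair touches it), so no matching can be larger.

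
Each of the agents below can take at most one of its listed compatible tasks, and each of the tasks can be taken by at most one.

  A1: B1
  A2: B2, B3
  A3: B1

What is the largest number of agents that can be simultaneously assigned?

Unit-capacity flow: source→left, listed edges, right→sink; max matching = max flow.
Augmenting path A1→B1 (+1); matched 1.
Augmenting path A2→B2 (+1); matched 2.
No augmenting path remains; maximum matching = 2.
König certificate: {A2, B1} is a vertex cover of size 2 (every listed pair touches it), so no matching can be larger.

2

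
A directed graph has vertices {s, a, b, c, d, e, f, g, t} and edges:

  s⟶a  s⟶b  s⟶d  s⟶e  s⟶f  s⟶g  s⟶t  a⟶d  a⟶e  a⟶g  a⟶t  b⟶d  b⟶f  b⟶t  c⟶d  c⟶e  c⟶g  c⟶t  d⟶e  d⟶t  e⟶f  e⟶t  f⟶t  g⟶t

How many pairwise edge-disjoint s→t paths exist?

7

Assign every edge capacity 1; by Menger, the answer equals the max flow.
Path s→t (+1); total 1.
Path s→a→t (+1); total 2.
Path s→b→t (+1); total 3.
Path s→d→t (+1); total 4.
Path s→e→t (+1); total 5.
Path s→f→t (+1); total 6.
Path s→g→t (+1); total 7.
No residual s→t path; max flow = 7.
Certifying cut of size 7: {s→a, s→b, s→d, s→e, s→f, s→g, s→t}.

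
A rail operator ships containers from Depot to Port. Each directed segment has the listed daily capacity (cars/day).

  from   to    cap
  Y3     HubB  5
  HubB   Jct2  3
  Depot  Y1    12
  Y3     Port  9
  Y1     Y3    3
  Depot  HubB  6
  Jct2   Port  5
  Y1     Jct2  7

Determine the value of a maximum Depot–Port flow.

Augment Depot→HubB→Jct2→Port: bottleneck 3, flow now 3.
Augment Depot→Y1→Y3→Port: bottleneck 3, flow now 6.
Augment Depot→Y1→Jct2→Port: bottleneck 2, flow now 8.
No augmenting path remains; maximum flow = 8.
In the residual graph, reachable from Depot: {Depot, HubB, Y1, Jct2}.
Min-cut edges: Y1→Y3 (3), Jct2→Port (5); capacity 3 + 5 = 8.
This cut is saturated, so no flow can exceed 8.

8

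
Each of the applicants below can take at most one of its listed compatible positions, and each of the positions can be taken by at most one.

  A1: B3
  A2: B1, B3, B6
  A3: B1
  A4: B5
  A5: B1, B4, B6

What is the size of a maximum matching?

5

Unit-capacity flow: source→left, listed edges, right→sink; max matching = max flow.
Augmenting path A1→B3 (+1); matched 1.
Augmenting path A2→B1 (+1); matched 2.
Augmenting path A4→B5 (+1); matched 3.
Augmenting path A5→B4 (+1); matched 4.
Augmenting path A3→B1→A2→B6 (+1); matched 5.
No augmenting path remains; maximum matching = 5.
König certificate: {A1, A2, A3, A4, A5} is a vertex cover of size 5 (every listed pair touches it), so no matching can be larger.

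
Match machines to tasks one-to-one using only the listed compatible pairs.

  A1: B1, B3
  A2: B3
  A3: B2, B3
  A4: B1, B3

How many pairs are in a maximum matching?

3

Unit-capacity flow: source→left, listed edges, right→sink; max matching = max flow.
Augmenting path A1→B1 (+1); matched 1.
Augmenting path A2→B3 (+1); matched 2.
Augmenting path A3→B2 (+1); matched 3.
No augmenting path remains; maximum matching = 3.
König certificate: {A3, B1, B3} is a vertex cover of size 3 (every listed pair touches it), so no matching can be larger.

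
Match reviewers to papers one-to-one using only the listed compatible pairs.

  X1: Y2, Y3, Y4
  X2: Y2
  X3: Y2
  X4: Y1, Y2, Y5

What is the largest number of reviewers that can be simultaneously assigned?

3

Unit-capacity flow: source→left, listed edges, right→sink; max matching = max flow.
Augmenting path X1→Y2 (+1); matched 1.
Augmenting path X4→Y1 (+1); matched 2.
Augmenting path X2→Y2→X1→Y3 (+1); matched 3.
No augmenting path remains; maximum matching = 3.
König certificate: {X1, X4, Y2} is a vertex cover of size 3 (every listed pair touches it), so no matching can be larger.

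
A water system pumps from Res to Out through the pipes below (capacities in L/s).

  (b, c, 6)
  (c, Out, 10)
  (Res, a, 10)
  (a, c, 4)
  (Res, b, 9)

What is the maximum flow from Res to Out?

Augment Res→a→c→Out: bottleneck 4, flow now 4.
Augment Res→b→c→Out: bottleneck 6, flow now 10.
No augmenting path remains; maximum flow = 10.
In the residual graph, reachable from Res: {Res, a, b}.
Min-cut edges: a→c (4), b→c (6); capacity 4 + 6 = 10.
This cut is saturated, so no flow can exceed 10.

10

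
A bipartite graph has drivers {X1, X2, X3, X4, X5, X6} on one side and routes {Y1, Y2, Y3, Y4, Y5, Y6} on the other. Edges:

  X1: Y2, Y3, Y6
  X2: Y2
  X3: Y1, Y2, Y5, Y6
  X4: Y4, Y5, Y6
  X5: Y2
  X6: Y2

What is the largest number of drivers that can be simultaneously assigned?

4

Unit-capacity flow: source→left, listed edges, right→sink; max matching = max flow.
Augmenting path X1→Y2 (+1); matched 1.
Augmenting path X3→Y1 (+1); matched 2.
Augmenting path X4→Y4 (+1); matched 3.
Augmenting path X2→Y2→X1→Y3 (+1); matched 4.
No augmenting path remains; maximum matching = 4.
König certificate: {X1, X3, X4, Y2} is a vertex cover of size 4 (every listed pair touches it), so no matching can be larger.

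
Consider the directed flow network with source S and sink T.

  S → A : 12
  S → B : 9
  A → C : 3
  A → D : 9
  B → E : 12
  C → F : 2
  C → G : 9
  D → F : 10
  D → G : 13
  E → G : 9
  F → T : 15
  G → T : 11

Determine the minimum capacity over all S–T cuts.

Augment S→A→C→F→T: bottleneck 2, flow now 2.
Augment S→A→C→G→T: bottleneck 1, flow now 3.
Augment S→A→D→F→T: bottleneck 9, flow now 12.
Augment S→B→E→G→T: bottleneck 9, flow now 21.
No augmenting path remains; maximum flow = 21.
By max-flow min-cut, the minimum cut capacity equals the max flow.
In the residual graph, reachable from S: {S}.
Min-cut edges: S→A (12), S→B (9); capacity 12 + 9 = 21.

21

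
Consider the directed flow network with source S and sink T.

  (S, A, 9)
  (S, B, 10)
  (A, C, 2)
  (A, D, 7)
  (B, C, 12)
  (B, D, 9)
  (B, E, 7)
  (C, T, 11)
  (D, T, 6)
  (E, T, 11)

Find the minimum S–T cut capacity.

18

Augment S→A→C→T: bottleneck 2, flow now 2.
Augment S→A→D→T: bottleneck 6, flow now 8.
Augment S→B→C→T: bottleneck 9, flow now 17.
Augment S→B→E→T: bottleneck 1, flow now 18.
No augmenting path remains; maximum flow = 18.
By max-flow min-cut, the minimum cut capacity equals the max flow.
In the residual graph, reachable from S: {S, A, D}.
Min-cut edges: S→B (10), A→C (2), D→T (6); capacity 10 + 2 + 6 = 18.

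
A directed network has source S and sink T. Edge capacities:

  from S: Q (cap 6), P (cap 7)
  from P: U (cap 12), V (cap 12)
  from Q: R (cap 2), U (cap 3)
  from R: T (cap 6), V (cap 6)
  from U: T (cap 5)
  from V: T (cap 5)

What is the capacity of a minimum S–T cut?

12

Augment S→P→U→T: bottleneck 5, flow now 5.
Augment S→P→V→T: bottleneck 2, flow now 7.
Augment S→Q→R→T: bottleneck 2, flow now 9.
Augment S→Q→U→P→V→T: bottleneck 3, flow now 12. (uses reverse residual edge)
No augmenting path remains; maximum flow = 12.
By max-flow min-cut, the minimum cut capacity equals the max flow.
In the residual graph, reachable from S: {S, Q}.
Min-cut edges: S→P (7), Q→R (2), Q→U (3); capacity 7 + 2 + 3 = 12.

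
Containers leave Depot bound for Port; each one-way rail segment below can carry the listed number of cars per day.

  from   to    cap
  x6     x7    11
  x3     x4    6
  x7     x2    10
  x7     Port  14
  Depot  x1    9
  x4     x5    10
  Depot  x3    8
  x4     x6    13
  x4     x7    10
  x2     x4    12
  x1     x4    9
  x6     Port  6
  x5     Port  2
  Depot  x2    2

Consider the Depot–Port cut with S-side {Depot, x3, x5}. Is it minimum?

No — its capacity is 19, but the minimum cut has capacity 17.

Given cut capacity: 9 + 2 + 6 + 2 = 19.
Augment Depot→x1→x4→x5→Port: bottleneck 2, flow now 2.
Augment Depot→x1→x4→x6→Port: bottleneck 6, flow now 8.
Augment Depot→x1→x4→x7→Port: bottleneck 1, flow now 9.
Augment Depot→x2→x4→x7→Port: bottleneck 2, flow now 11.
Augment Depot→x3→x4→x7→Port: bottleneck 6, flow now 17.
No augmenting path remains; maximum flow = 17.
In the residual graph, reachable from Depot: {Depot, x3}.
Min-cut edges: Depot→x1 (9), Depot→x2 (2), x3→x4 (6); capacity 9 + 2 + 6 = 17.
Cut capacity 19 exceeds the max flow 17, so it is not minimum.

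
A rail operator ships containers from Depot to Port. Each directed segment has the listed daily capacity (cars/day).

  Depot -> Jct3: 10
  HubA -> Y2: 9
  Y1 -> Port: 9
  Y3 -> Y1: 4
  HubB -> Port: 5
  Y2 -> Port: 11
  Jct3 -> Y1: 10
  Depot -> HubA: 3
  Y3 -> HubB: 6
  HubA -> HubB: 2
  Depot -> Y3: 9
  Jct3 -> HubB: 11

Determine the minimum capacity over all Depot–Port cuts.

17

Augment Depot→HubA→Y2→Port: bottleneck 3, flow now 3.
Augment Depot→Jct3→HubB→Port: bottleneck 5, flow now 8.
Augment Depot→Jct3→Y1→Port: bottleneck 5, flow now 13.
Augment Depot→Y3→Y1→Port: bottleneck 4, flow now 17.
No augmenting path remains; maximum flow = 17.
By max-flow min-cut, the minimum cut capacity equals the max flow.
In the residual graph, reachable from Depot: {Depot, Jct3, Y3, HubB, Y1}.
Min-cut edges: Depot→HubA (3), HubB→Port (5), Y1→Port (9); capacity 3 + 5 + 9 = 17.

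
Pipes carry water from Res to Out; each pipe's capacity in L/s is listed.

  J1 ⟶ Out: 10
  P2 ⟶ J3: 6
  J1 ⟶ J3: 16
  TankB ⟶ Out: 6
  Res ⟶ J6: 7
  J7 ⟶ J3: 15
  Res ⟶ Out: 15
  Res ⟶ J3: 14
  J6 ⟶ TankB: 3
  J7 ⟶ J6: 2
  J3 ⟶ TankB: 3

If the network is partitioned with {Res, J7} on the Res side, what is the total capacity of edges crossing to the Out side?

Edges leaving {Res, J7}: Res→J3 (14), Res→J6 (7), Res→Out (15), J7→J3 (15), J7→J6 (2).
Cut capacity = 14 + 7 + 15 + 15 + 2 = 53.

53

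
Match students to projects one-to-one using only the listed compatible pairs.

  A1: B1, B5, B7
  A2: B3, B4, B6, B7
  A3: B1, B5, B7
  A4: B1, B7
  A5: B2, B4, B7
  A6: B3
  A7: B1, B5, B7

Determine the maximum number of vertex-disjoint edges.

Unit-capacity flow: source→left, listed edges, right→sink; max matching = max flow.
Augmenting path A1→B1 (+1); matched 1.
Augmenting path A2→B3 (+1); matched 2.
Augmenting path A3→B5 (+1); matched 3.
Augmenting path A4→B7 (+1); matched 4.
Augmenting path A5→B2 (+1); matched 5.
Augmenting path A6→B3→A2→B4 (+1); matched 6.
No augmenting path remains; maximum matching = 6.
König certificate: {A2, A5, A6, B1, B5, B7} is a vertex cover of size 6 (every listed pair touches it), so no matching can be larger.

6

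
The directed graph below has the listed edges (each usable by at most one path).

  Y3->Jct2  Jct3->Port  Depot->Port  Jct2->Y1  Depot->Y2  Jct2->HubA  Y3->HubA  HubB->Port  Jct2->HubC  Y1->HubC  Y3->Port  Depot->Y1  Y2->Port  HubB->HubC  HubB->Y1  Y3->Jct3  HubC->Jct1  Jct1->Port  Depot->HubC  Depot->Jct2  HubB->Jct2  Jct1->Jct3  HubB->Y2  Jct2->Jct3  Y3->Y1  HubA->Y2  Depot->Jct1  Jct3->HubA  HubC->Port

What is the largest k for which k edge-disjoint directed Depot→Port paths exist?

5

Assign every edge capacity 1; by Menger, the answer equals the max flow.
Path Depot→Port (+1); total 1.
Path Depot→HubC→Port (+1); total 2.
Path Depot→Jct1→Port (+1); total 3.
Path Depot→Y2→Port (+1); total 4.
Path Depot→Jct2→Jct3→Port (+1); total 5.
No residual Depot→Port path; max flow = 5.
Certifying cut of size 5: {Depot→Port, HubC→Port, Jct1→Port, Jct3→Port, Y2→Port}.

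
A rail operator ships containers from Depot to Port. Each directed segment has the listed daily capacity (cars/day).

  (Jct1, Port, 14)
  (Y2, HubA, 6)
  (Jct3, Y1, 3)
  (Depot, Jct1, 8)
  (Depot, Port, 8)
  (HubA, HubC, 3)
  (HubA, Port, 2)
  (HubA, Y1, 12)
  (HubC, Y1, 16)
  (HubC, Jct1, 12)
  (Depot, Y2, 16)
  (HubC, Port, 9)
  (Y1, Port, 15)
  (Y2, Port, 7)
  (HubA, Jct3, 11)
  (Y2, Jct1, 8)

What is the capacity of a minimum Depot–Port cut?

Augment Depot→Port: bottleneck 8, flow now 8.
Augment Depot→Y2→Port: bottleneck 7, flow now 15.
Augment Depot→Jct1→Port: bottleneck 8, flow now 23.
Augment Depot→Y2→HubA→Port: bottleneck 2, flow now 25.
Augment Depot→Y2→Jct1→Port: bottleneck 6, flow now 31.
Augment Depot→Y2→HubA→HubC→Port: bottleneck 1, flow now 32.
No augmenting path remains; maximum flow = 32.
By max-flow min-cut, the minimum cut capacity equals the max flow.
In the residual graph, reachable from Depot: {Depot}.
Min-cut edges: Depot→Y2 (16), Depot→Jct1 (8), Depot→Port (8); capacity 16 + 8 + 8 = 32.

32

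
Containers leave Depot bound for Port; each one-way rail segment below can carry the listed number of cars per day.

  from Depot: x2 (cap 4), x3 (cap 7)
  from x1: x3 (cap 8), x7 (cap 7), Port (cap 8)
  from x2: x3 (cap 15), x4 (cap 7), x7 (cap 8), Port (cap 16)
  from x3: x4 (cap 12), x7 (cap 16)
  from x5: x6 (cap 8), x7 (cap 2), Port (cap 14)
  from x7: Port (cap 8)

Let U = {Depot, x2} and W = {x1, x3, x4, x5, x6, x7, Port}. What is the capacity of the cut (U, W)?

Edges leaving {Depot, x2}: Depot→x3 (7), x2→x3 (15), x2→x4 (7), x2→x7 (8), x2→Port (16).
Cut capacity = 7 + 15 + 7 + 8 + 16 = 53.

53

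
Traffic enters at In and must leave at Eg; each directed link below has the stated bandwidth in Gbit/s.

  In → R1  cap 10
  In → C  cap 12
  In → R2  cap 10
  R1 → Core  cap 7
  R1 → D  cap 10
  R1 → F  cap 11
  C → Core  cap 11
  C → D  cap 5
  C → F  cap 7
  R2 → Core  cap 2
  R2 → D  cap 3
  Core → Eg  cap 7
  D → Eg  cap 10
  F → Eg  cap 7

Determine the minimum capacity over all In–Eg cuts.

Augment In→R1→Core→Eg: bottleneck 7, flow now 7.
Augment In→R1→D→Eg: bottleneck 3, flow now 10.
Augment In→C→D→Eg: bottleneck 5, flow now 15.
Augment In→C→F→Eg: bottleneck 7, flow now 22.
Augment In→R2→D→Eg: bottleneck 2, flow now 24.
No augmenting path remains; maximum flow = 24.
By max-flow min-cut, the minimum cut capacity equals the max flow.
In the residual graph, reachable from In: {In, R1, C, R2, Core, D, F}.
Min-cut edges: Core→Eg (7), D→Eg (10), F→Eg (7); capacity 7 + 10 + 7 = 24.

24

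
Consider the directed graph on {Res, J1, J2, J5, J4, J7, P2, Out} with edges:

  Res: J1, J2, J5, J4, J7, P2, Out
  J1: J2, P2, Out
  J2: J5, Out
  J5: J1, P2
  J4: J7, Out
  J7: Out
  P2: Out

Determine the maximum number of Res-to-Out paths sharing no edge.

6

Assign every edge capacity 1; by Menger, the answer equals the max flow.
Path Res→Out (+1); total 1.
Path Res→J1→Out (+1); total 2.
Path Res→J2→Out (+1); total 3.
Path Res→J4→Out (+1); total 4.
Path Res→J7→Out (+1); total 5.
Path Res→P2→Out (+1); total 6.
No residual Res→Out path; max flow = 6.
Certifying cut of size 6: {J1→Out, J2→Out, P2→Out, Res→J4, Res→J7, Res→Out}.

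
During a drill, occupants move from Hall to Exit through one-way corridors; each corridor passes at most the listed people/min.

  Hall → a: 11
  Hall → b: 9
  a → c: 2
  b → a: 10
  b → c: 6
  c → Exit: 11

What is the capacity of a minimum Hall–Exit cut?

8

Augment Hall→a→c→Exit: bottleneck 2, flow now 2.
Augment Hall→b→c→Exit: bottleneck 6, flow now 8.
No augmenting path remains; maximum flow = 8.
By max-flow min-cut, the minimum cut capacity equals the max flow.
In the residual graph, reachable from Hall: {Hall, a, b}.
Min-cut edges: a→c (2), b→c (6); capacity 2 + 6 = 8.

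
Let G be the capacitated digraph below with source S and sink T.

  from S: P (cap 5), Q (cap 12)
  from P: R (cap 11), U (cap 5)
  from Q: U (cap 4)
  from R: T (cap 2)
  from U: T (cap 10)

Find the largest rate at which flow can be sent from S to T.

9

Augment S→P→R→T: bottleneck 2, flow now 2.
Augment S→P→U→T: bottleneck 3, flow now 5.
Augment S→Q→U→T: bottleneck 4, flow now 9.
No augmenting path remains; maximum flow = 9.
In the residual graph, reachable from S: {S, Q}.
Min-cut edges: S→P (5), Q→U (4); capacity 5 + 4 = 9.
This cut is saturated, so no flow can exceed 9.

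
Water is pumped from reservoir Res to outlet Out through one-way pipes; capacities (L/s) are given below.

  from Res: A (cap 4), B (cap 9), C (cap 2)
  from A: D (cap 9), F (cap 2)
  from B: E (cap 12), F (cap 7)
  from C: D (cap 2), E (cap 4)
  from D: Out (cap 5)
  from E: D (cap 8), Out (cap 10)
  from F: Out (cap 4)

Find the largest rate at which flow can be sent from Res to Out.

15

Augment Res→A→D→Out: bottleneck 4, flow now 4.
Augment Res→B→E→Out: bottleneck 9, flow now 13.
Augment Res→C→D→Out: bottleneck 1, flow now 14.
Augment Res→C→E→Out: bottleneck 1, flow now 15.
No augmenting path remains; maximum flow = 15.
In the residual graph, reachable from Res: {Res}.
Min-cut edges: Res→A (4), Res→B (9), Res→C (2); capacity 4 + 9 + 2 = 15.
This cut is saturated, so no flow can exceed 15.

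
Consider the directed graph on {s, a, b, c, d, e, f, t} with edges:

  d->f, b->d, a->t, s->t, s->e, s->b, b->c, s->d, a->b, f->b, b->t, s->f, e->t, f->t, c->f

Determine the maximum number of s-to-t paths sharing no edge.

Assign every edge capacity 1; by Menger, the answer equals the max flow.
Path s→t (+1); total 1.
Path s→b→t (+1); total 2.
Path s→e→t (+1); total 3.
Path s→f→t (+1); total 4.
No residual s→t path; max flow = 4.
Certifying cut of size 4: {b→t, f→t, s→e, s→t}.

4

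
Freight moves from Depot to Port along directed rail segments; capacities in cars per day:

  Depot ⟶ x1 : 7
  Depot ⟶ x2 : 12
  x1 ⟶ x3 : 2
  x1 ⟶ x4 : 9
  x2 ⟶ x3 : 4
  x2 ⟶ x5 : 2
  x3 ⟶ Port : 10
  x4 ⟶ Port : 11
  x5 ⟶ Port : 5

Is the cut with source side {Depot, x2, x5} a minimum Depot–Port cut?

Given cut capacity: 7 + 4 + 5 = 16.
Augment Depot→x1→x3→Port: bottleneck 2, flow now 2.
Augment Depot→x1→x4→Port: bottleneck 5, flow now 7.
Augment Depot→x2→x3→Port: bottleneck 4, flow now 11.
Augment Depot→x2→x5→Port: bottleneck 2, flow now 13.
No augmenting path remains; maximum flow = 13.
In the residual graph, reachable from Depot: {Depot, x2}.
Min-cut edges: Depot→x1 (7), x2→x3 (4), x2→x5 (2); capacity 7 + 4 + 2 = 13.
Cut capacity 16 exceeds the max flow 13, so it is not minimum.

No — its capacity is 16, but the minimum cut has capacity 13.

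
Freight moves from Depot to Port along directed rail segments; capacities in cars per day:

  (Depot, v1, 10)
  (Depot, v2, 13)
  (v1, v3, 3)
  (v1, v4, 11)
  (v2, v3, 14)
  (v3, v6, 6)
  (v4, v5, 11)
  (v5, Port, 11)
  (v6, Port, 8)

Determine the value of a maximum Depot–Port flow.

Augment Depot→v1→v3→v6→Port: bottleneck 3, flow now 3.
Augment Depot→v1→v4→v5→Port: bottleneck 7, flow now 10.
Augment Depot→v2→v3→v6→Port: bottleneck 3, flow now 13.
Augment Depot→v2→v3→v1→v4→v5→Port: bottleneck 3, flow now 16. (uses reverse residual edge)
No augmenting path remains; maximum flow = 16.
In the residual graph, reachable from Depot: {Depot, v2, v3}.
Min-cut edges: Depot→v1 (10), v3→v6 (6); capacity 10 + 6 = 16.
This cut is saturated, so no flow can exceed 16.

16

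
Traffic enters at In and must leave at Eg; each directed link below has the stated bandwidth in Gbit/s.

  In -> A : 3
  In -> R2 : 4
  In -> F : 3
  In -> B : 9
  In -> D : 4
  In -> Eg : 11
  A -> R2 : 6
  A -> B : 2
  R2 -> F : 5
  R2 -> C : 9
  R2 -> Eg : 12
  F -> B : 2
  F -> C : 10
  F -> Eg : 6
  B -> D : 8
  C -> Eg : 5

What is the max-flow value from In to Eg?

Augment In→Eg: bottleneck 11, flow now 11.
Augment In→R2→Eg: bottleneck 4, flow now 15.
Augment In→F→Eg: bottleneck 3, flow now 18.
Augment In→A→R2→Eg: bottleneck 3, flow now 21.
No augmenting path remains; maximum flow = 21.
In the residual graph, reachable from In: {In, B, D}.
Min-cut edges: In→A (3), In→R2 (4), In→F (3), In→Eg (11); capacity 3 + 4 + 3 + 11 = 21.
This cut is saturated, so no flow can exceed 21.

21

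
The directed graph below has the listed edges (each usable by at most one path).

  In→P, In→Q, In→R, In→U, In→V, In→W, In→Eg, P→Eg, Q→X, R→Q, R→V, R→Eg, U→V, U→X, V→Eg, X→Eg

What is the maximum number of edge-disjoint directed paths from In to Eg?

Assign every edge capacity 1; by Menger, the answer equals the max flow.
Path In→Eg (+1); total 1.
Path In→P→Eg (+1); total 2.
Path In→R→Eg (+1); total 3.
Path In→V→Eg (+1); total 4.
Path In→Q→X→Eg (+1); total 5.
No residual In→Eg path; max flow = 5.
Certifying cut of size 5: {In→Eg, In→P, In→R, V→Eg, X→Eg}.

5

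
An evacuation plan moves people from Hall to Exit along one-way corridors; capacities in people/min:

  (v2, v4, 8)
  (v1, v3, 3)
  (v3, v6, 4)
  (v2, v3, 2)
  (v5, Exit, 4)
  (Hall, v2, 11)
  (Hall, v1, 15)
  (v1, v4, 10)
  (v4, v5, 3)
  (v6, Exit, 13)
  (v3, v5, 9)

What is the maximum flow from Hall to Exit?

Augment Hall→v1→v3→v5→Exit: bottleneck 3, flow now 3.
Augment Hall→v1→v4→v5→Exit: bottleneck 1, flow now 4.
Augment Hall→v2→v3→v6→Exit: bottleneck 2, flow now 6.
Augment Hall→v1→v4→v5→v3→v6→Exit: bottleneck 2, flow now 8. (uses reverse residual edge)
No augmenting path remains; maximum flow = 8.
In the residual graph, reachable from Hall: {Hall, v1, v2, v4}.
Min-cut edges: v1→v3 (3), v2→v3 (2), v4→v5 (3); capacity 3 + 2 + 3 = 8.
This cut is saturated, so no flow can exceed 8.

8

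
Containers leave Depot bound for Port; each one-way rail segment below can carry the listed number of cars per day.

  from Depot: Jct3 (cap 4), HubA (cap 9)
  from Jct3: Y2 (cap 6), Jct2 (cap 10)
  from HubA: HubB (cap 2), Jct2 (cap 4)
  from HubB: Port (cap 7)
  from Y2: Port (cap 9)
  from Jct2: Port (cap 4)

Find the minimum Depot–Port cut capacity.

10

Augment Depot→Jct3→Y2→Port: bottleneck 4, flow now 4.
Augment Depot→HubA→HubB→Port: bottleneck 2, flow now 6.
Augment Depot→HubA→Jct2→Port: bottleneck 4, flow now 10.
No augmenting path remains; maximum flow = 10.
By max-flow min-cut, the minimum cut capacity equals the max flow.
In the residual graph, reachable from Depot: {Depot, HubA}.
Min-cut edges: Depot→Jct3 (4), HubA→HubB (2), HubA→Jct2 (4); capacity 4 + 2 + 4 = 10.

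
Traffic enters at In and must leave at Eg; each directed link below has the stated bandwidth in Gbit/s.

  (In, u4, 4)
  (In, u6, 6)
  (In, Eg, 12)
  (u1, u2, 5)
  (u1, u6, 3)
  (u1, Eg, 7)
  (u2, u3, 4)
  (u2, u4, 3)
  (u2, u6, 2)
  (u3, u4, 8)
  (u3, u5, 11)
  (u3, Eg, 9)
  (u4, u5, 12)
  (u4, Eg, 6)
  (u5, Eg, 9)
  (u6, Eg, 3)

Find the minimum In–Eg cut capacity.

19

Augment In→Eg: bottleneck 12, flow now 12.
Augment In→u4→Eg: bottleneck 4, flow now 16.
Augment In→u6→Eg: bottleneck 3, flow now 19.
No augmenting path remains; maximum flow = 19.
By max-flow min-cut, the minimum cut capacity equals the max flow.
In the residual graph, reachable from In: {In, u6}.
Min-cut edges: In→u4 (4), In→Eg (12), u6→Eg (3); capacity 4 + 12 + 3 = 19.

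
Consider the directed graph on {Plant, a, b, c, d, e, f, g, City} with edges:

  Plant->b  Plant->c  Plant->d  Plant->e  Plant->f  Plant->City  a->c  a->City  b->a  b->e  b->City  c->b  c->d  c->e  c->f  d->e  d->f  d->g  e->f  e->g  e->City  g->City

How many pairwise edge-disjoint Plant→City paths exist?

Assign every edge capacity 1; by Menger, the answer equals the max flow.
Path Plant→City (+1); total 1.
Path Plant→b→City (+1); total 2.
Path Plant→e→City (+1); total 3.
Path Plant→d→g→City (+1); total 4.
Path Plant→c→b→a→City (+1); total 5.
No residual Plant→City path; max flow = 5.
Certifying cut of size 5: {Plant→City, Plant→b, Plant→c, Plant→d, Plant→e}.

5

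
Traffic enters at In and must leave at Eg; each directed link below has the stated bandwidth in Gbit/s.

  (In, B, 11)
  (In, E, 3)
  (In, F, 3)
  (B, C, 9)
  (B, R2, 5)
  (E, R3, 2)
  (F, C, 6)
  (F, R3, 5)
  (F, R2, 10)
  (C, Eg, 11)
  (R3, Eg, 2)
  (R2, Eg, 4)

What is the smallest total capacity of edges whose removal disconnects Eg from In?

Augment In→B→C→Eg: bottleneck 9, flow now 9.
Augment In→B→R2→Eg: bottleneck 2, flow now 11.
Augment In→E→R3→Eg: bottleneck 2, flow now 13.
Augment In→F→C→Eg: bottleneck 2, flow now 15.
Augment In→F→R2→Eg: bottleneck 1, flow now 16.
No augmenting path remains; maximum flow = 16.
By max-flow min-cut, the minimum cut capacity equals the max flow.
In the residual graph, reachable from In: {In, E}.
Min-cut edges: In→B (11), In→F (3), E→R3 (2); capacity 11 + 3 + 2 = 16.

16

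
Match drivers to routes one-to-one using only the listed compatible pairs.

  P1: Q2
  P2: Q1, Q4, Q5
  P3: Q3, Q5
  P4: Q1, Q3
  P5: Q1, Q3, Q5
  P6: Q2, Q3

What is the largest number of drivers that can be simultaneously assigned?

Unit-capacity flow: source→left, listed edges, right→sink; max matching = max flow.
Augmenting path P1→Q2 (+1); matched 1.
Augmenting path P2→Q1 (+1); matched 2.
Augmenting path P3→Q3 (+1); matched 3.
Augmenting path P5→Q5 (+1); matched 4.
Augmenting path P4→Q1→P2→Q4 (+1); matched 5.
No augmenting path remains; maximum matching = 5.
König certificate: {P2, Q1, Q2, Q3, Q5} is a vertex cover of size 5 (every listed pair touches it), so no matching can be larger.

5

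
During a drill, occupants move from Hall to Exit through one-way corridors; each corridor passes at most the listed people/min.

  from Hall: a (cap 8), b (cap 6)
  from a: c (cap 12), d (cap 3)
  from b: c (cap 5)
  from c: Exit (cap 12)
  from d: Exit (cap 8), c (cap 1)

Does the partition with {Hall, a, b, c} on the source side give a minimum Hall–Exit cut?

Given cut capacity: 3 + 12 = 15.
Augment Hall→a→c→Exit: bottleneck 8, flow now 8.
Augment Hall→b→c→Exit: bottleneck 4, flow now 12.
Augment Hall→b→c→a→d→Exit: bottleneck 1, flow now 13. (uses reverse residual edge)
No augmenting path remains; maximum flow = 13.
In the residual graph, reachable from Hall: {Hall, b}.
Min-cut edges: Hall→a (8), b→c (5); capacity 8 + 5 = 13.
Cut capacity 15 exceeds the max flow 13, so it is not minimum.

No — its capacity is 15, but the minimum cut has capacity 13.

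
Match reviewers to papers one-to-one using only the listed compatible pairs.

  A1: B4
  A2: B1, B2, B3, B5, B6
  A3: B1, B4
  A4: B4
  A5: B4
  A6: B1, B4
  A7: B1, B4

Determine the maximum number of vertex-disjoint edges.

Unit-capacity flow: source→left, listed edges, right→sink; max matching = max flow.
Augmenting path A1→B4 (+1); matched 1.
Augmenting path A2→B1 (+1); matched 2.
Augmenting path A3→B1→A2→B2 (+1); matched 3.
No augmenting path remains; maximum matching = 3.
König certificate: {A2, B1, B4} is a vertex cover of size 3 (every listed pair touches it), so no matching can be larger.

3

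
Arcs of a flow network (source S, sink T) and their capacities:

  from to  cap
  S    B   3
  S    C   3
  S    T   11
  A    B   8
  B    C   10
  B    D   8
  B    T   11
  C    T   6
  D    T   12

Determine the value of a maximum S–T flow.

17

Augment S→T: bottleneck 11, flow now 11.
Augment S→B→T: bottleneck 3, flow now 14.
Augment S→C→T: bottleneck 3, flow now 17.
No augmenting path remains; maximum flow = 17.
In the residual graph, reachable from S: {S}.
Min-cut edges: S→B (3), S→C (3), S→T (11); capacity 3 + 3 + 11 = 17.
This cut is saturated, so no flow can exceed 17.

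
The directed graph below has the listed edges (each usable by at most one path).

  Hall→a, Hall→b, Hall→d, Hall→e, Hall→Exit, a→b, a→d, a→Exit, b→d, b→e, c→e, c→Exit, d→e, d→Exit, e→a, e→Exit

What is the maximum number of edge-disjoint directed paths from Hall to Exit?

4

Assign every edge capacity 1; by Menger, the answer equals the max flow.
Path Hall→Exit (+1); total 1.
Path Hall→a→Exit (+1); total 2.
Path Hall→d→Exit (+1); total 3.
Path Hall→e→Exit (+1); total 4.
No residual Hall→Exit path; max flow = 4.
Certifying cut of size 4: {Hall→Exit, a→Exit, d→Exit, e→Exit}.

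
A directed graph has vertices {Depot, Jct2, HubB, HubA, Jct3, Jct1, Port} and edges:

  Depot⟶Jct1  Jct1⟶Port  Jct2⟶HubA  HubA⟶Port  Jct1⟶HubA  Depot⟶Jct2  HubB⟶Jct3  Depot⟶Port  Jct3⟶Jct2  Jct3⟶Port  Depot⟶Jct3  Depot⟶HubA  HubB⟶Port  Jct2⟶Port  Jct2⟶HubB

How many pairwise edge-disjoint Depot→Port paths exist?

Assign every edge capacity 1; by Menger, the answer equals the max flow.
Path Depot→Port (+1); total 1.
Path Depot→Jct2→Port (+1); total 2.
Path Depot→HubA→Port (+1); total 3.
Path Depot→Jct3→Port (+1); total 4.
Path Depot→Jct1→Port (+1); total 5.
No residual Depot→Port path; max flow = 5.
Certifying cut of size 5: {Depot→HubA, Depot→Jct1, Depot→Jct2, Depot→Jct3, Depot→Port}.

5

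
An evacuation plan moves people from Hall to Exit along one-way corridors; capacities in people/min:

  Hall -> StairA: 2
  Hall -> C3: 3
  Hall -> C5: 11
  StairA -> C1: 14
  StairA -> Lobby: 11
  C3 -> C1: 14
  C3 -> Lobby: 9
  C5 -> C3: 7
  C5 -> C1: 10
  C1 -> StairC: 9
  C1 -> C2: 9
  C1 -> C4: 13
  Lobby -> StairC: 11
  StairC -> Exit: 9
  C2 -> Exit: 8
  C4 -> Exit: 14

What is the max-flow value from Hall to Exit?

Augment Hall→StairA→C1→StairC→Exit: bottleneck 2, flow now 2.
Augment Hall→C3→C1→StairC→Exit: bottleneck 3, flow now 5.
Augment Hall→C5→C1→StairC→Exit: bottleneck 4, flow now 9.
Augment Hall→C5→C1→C2→Exit: bottleneck 6, flow now 15.
Augment Hall→C5→C3→C1→C2→Exit: bottleneck 1, flow now 16.
No augmenting path remains; maximum flow = 16.
In the residual graph, reachable from Hall: {Hall}.
Min-cut edges: Hall→StairA (2), Hall→C3 (3), Hall→C5 (11); capacity 2 + 3 + 11 = 16.
This cut is saturated, so no flow can exceed 16.

16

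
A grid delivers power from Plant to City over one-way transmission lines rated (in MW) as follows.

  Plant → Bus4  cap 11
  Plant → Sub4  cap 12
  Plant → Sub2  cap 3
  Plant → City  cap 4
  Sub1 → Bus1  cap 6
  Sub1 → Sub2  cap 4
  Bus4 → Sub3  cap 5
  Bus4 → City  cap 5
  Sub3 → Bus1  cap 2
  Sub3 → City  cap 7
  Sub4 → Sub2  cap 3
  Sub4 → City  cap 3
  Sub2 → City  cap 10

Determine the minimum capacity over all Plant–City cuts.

23

Augment Plant→City: bottleneck 4, flow now 4.
Augment Plant→Bus4→City: bottleneck 5, flow now 9.
Augment Plant→Sub4→City: bottleneck 3, flow now 12.
Augment Plant→Sub2→City: bottleneck 3, flow now 15.
Augment Plant→Bus4→Sub3→City: bottleneck 5, flow now 20.
Augment Plant→Sub4→Sub2→City: bottleneck 3, flow now 23.
No augmenting path remains; maximum flow = 23.
By max-flow min-cut, the minimum cut capacity equals the max flow.
In the residual graph, reachable from Plant: {Plant, Bus4, Sub4}.
Min-cut edges: Plant→Sub2 (3), Plant→City (4), Bus4→Sub3 (5), Bus4→City (5), Sub4→Sub2 (3), Sub4→City (3); capacity 3 + 4 + 5 + 5 + 3 + 3 = 23.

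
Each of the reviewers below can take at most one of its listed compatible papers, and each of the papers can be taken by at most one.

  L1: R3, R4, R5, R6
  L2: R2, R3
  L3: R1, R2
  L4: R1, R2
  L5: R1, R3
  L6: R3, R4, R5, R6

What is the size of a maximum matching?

Unit-capacity flow: source→left, listed edges, right→sink; max matching = max flow.
Augmenting path L1→R3 (+1); matched 1.
Augmenting path L2→R2 (+1); matched 2.
Augmenting path L3→R1 (+1); matched 3.
Augmenting path L6→R4 (+1); matched 4.
Augmenting path L5→R3→L1→R5 (+1); matched 5.
No augmenting path remains; maximum matching = 5.
König certificate: {L1, L6, R1, R2, R3} is a vertex cover of size 5 (every listed pair touches it), so no matching can be larger.

5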